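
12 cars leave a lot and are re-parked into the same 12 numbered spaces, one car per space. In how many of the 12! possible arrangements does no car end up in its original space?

176214841

The subfactorial !12 = [12!/e] (nearest integer).
12! = 479001600, and 479001600/e ≈ 176214840.93, so !12 = 176214841.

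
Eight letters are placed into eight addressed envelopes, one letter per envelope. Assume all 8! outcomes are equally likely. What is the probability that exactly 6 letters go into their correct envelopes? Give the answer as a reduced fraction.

1/1440

Favorable outcomes: C(8,6)·!2 = 28·1 = 28.
Total outcomes: 8! = 40320.
Probability = 28/40320 = 1/1440.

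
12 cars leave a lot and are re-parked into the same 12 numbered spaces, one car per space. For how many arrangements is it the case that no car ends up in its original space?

!12 is the nearest integer to 12!/e.
12! = 479001600, and 479001600/e ≈ 176214840.93, so !12 = 176214841.

176214841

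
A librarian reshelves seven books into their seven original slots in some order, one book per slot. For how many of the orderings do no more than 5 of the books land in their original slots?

5039

Sum C(7,i)·!(7-i) for i = 0..5:
  i=0: C(7,0)·!7 = 1·1854 = 1854
  i=1: C(7,1)·!6 = 7·265 = 1855
  i=2: C(7,2)·!5 = 21·44 = 924
  i=3: C(7,3)·!4 = 35·9 = 315
  i=4: C(7,4)·!3 = 35·2 = 70
  i=5: C(7,5)·!2 = 21·1 = 21
Total = 5039.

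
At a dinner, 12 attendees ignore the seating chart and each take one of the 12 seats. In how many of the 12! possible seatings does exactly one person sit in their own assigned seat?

Pick the single fixed position: C(12,1) = 12 ways.
The other 11 form a derangement: !11 = 14684570.
Total: 12 × 14684570 = 176214840.

176214840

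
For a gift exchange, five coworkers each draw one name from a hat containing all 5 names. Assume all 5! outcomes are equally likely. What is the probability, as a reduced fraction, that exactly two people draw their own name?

Favorable outcomes: C(5,2)·!3 = 10·2 = 20.
Total outcomes: 5! = 120.
Probability = 20/120 = 1/6.

1/6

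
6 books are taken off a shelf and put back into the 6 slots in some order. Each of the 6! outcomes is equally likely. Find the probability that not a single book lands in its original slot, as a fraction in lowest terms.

53/144

Favorable outcomes: !6 = 265.
Total outcomes: 6! = 720.
Probability = 265/720 = 53/144.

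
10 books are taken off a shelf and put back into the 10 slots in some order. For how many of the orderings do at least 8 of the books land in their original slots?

Sum C(10,i)·!(10-i) for i = 8..10:
  i=8: C(10,8)·!2 = 45·1 = 45
  i=9: C(10,9)·!1 = 10·0 = 0
  i=10: C(10,10)·!0 = 1·1 = 1
Total = 46.

46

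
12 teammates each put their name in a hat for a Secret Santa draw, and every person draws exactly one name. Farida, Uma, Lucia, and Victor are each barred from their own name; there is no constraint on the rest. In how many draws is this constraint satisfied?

339696000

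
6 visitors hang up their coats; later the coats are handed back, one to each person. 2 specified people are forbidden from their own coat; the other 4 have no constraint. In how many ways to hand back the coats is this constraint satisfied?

504

Inclusion-exclusion on the 2 forbidden self-matches:
Σ_{j=0}^{2} (-1)^j C(2,j)(6-j)!
= C(2,0)·6! - C(2,1)·5! + C(2,2)·4!
= 720 - 240 + 24
= 504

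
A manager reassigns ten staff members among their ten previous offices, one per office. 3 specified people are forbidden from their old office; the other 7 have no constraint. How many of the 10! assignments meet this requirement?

Inclusion-exclusion on the 3 forbidden self-matches:
Σ_{j=0}^{3} (-1)^j C(3,j)(10-j)!
= C(3,0)·10! - C(3,1)·9! + C(3,2)·8! - C(3,3)·7!
= 3628800 - 1088640 + 120960 - 5040
= 2656080

2656080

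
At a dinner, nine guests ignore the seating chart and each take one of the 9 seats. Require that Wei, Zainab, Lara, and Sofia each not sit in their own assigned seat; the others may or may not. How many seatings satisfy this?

229080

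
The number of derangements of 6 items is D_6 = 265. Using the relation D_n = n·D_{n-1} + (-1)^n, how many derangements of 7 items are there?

1854

D_7 = 7·265 - 1 = 1854.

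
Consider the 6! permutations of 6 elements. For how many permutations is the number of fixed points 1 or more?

Sum C(6,i)·!(6-i) for i = 1..6:
  i=1: C(6,1)·!5 = 6·44 = 264
  i=2: C(6,2)·!4 = 15·9 = 135
  i=3: C(6,3)·!3 = 20·2 = 40
  i=4: C(6,4)·!2 = 15·1 = 15
  i=5: C(6,5)·!1 = 6·0 = 0
  i=6: C(6,6)·!0 = 1·1 = 1
Total = 455.

455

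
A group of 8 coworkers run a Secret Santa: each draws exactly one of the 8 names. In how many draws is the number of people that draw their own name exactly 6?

28

Pick the 6 fixed positions: C(8,6) = 28 ways.
The other 2 form a derangement: !2 = 1.
Total: 28 × 1 = 28.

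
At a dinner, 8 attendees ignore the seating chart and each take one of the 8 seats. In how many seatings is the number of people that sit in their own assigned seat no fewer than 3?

3235

Sum C(8,i)·!(8-i) for i = 3..8:
  i=3: C(8,3)·!5 = 56·44 = 2464
  i=4: C(8,4)·!4 = 70·9 = 630
  i=5: C(8,5)·!3 = 56·2 = 112
  i=6: C(8,6)·!2 = 28·1 = 28
  i=7: C(8,7)·!1 = 8·0 = 0
  i=8: C(8,8)·!0 = 1·1 = 1
Total = 3235.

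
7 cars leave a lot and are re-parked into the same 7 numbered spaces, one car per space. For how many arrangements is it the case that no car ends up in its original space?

!7 = 7! · Σ_{k=0}^{7} (-1)^k/k!
= 7! - 7!/1! + 7!/2! - 7!/3! + 7!/4! - 7!/5! + 7!/6! - 7!/7!
= 5040 - 5040 + 2520 - 840 + 210 - 42 + 7 - 1
= 1854

1854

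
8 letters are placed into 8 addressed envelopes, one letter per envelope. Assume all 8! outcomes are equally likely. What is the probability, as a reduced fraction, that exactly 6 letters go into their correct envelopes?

Favorable outcomes: C(8,6)·!2 = 28·1 = 28.
Total outcomes: 8! = 40320.
Probability = 28/40320 = 1/1440.

1/1440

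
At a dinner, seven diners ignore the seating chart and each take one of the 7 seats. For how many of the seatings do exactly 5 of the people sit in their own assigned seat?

21

Choose which 5 of the 7 are fixed: C(7,5) = 21.
The other 2 form a derangement: !2 = 1.
Total: 21 × 1 = 21.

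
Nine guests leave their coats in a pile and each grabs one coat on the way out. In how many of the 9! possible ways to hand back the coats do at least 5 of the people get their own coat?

1339

Sum C(9,i)·!(9-i) for i = 5..9:
  i=5: C(9,5)·!4 = 126·9 = 1134
  i=6: C(9,6)·!3 = 84·2 = 168
  i=7: C(9,7)·!2 = 36·1 = 36
  i=8: C(9,8)·!1 = 9·0 = 0
  i=9: C(9,9)·!0 = 1·1 = 1
Total = 1339.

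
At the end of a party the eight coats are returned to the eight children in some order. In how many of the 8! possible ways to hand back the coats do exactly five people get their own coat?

Choose which 5 of the 8 are fixed: C(8,5) = 56.
The remaining 3 must be deranged: !3 = 2.
Total: 56 × 2 = 112.

112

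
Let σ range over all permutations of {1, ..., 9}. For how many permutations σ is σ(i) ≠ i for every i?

133496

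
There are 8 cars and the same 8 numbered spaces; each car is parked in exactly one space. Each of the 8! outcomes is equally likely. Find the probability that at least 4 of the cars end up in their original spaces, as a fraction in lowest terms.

257/13440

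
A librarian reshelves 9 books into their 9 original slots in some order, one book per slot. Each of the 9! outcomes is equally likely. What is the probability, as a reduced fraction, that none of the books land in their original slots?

Favorable outcomes: !9 = 133496.
Total outcomes: 9! = 362880.
Probability = 133496/362880 = 16687/45360.

16687/45360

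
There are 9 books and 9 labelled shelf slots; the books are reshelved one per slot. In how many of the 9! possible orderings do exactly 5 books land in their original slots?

Pick the 5 fixed positions: C(9,5) = 126 ways.
The remaining 4 must be deranged: !4 = 9.
Total: 126 × 9 = 1134.

1134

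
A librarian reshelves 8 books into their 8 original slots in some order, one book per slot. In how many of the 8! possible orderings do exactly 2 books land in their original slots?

Choose which 2 of the 8 are fixed: C(8,2) = 28.
The remaining 6 must be deranged: !6 = 265.
Total: 28 × 265 = 7420.

7420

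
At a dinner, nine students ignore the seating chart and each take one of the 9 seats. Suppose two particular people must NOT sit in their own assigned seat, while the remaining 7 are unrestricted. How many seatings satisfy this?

Inclusion-exclusion on the 2 forbidden self-matches:
Σ_{j=0}^{2} (-1)^j C(2,j)(9-j)!
= C(2,0)·9! - C(2,1)·8! + C(2,2)·7!
= 362880 - 80640 + 5040
= 287280

287280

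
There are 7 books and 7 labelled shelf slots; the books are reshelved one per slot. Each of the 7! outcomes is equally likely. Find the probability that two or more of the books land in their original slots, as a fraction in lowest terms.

Favorable outcomes: Σ_{i≥2} C(7,i)·!(7-i) = 21·44 + 35·9 + 35·2 + 21·1 + 7·0 + 1·1 = 1331.
Total outcomes: 7! = 5040.
Probability = 1331/5040 = 1331/5040.

1331/5040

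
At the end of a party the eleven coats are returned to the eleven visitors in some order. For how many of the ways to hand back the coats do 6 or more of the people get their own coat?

Sum C(11,i)·!(11-i) for i = 6..11:
  i=6: C(11,6)·!5 = 462·44 = 20328
  i=7: C(11,7)·!4 = 330·9 = 2970
  i=8: C(11,8)·!3 = 165·2 = 330
  i=9: C(11,9)·!2 = 55·1 = 55
  i=10: C(11,10)·!1 = 11·0 = 0
  i=11: C(11,11)·!0 = 1·1 = 1
Total = 23684.

23684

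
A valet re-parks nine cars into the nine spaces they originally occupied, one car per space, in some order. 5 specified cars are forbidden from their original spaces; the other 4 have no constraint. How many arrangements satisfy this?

205056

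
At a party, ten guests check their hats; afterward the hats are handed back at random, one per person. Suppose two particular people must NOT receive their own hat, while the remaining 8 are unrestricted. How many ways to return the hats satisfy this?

2943360

Let A_j be the event that the j-th constrained one is fixed. By inclusion-exclusion over the 2 events:
Σ_{j=0}^{2} (-1)^j C(2,j)(10-j)!
= C(2,0)·10! - C(2,1)·9! + C(2,2)·8!
= 3628800 - 725760 + 40320
= 2943360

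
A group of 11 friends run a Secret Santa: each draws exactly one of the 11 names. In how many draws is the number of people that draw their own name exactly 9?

Pick the 9 fixed positions: C(11,9) = 55 ways.
The remaining 2 must be deranged: !2 = 1.
Total: 55 × 1 = 55.

55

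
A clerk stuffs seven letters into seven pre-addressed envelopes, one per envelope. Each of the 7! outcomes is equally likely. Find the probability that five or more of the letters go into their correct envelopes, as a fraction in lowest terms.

11/2520

Favorable outcomes: Σ_{i≥5} C(7,i)·!(7-i) = 21·1 + 7·0 + 1·1 = 22.
Total outcomes: 7! = 5040.
Probability = 22/5040 = 11/2520.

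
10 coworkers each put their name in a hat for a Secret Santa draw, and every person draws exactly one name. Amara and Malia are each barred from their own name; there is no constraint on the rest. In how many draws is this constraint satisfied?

2943360

Let A_j be the event that the j-th constrained one is fixed. By inclusion-exclusion over the 2 events:
Σ_{j=0}^{2} (-1)^j C(2,j)(10-j)!
= C(2,0)·10! - C(2,1)·9! + C(2,2)·8!
= 3628800 - 725760 + 40320
= 2943360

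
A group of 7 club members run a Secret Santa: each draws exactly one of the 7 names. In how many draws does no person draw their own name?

The subfactorial !7 = [7!/e] (nearest integer).
7! = 5040, and 5040/e ≈ 1854.11, so !7 = 1854.

1854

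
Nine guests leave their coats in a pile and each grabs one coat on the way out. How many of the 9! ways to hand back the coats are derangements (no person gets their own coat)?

!9 = 9! · Σ_{k=0}^{9} (-1)^k/k!
= 9! - 9!/1! + 9!/2! - 9!/3! + 9!/4! - 9!/5! + 9!/6! - 9!/7! + 9!/8! - 9!/9!
= 362880 - 362880 + 181440 - 60480 + 15120 - 3024 + 504 - 72 + 9 - 1
= 133496

133496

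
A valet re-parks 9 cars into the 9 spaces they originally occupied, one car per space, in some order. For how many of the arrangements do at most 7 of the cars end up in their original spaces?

Sum C(9,i)·!(9-i) for i = 0..7:
  i=0: C(9,0)·!9 = 1·133496 = 133496
  i=1: C(9,1)·!8 = 9·14833 = 133497
  i=2: C(9,2)·!7 = 36·1854 = 66744
  i=3: C(9,3)·!6 = 84·265 = 22260
  i=4: C(9,4)·!5 = 126·44 = 5544
  i=5: C(9,5)·!4 = 126·9 = 1134
  i=6: C(9,6)·!3 = 84·2 = 168
  i=7: C(9,7)·!2 = 36·1 = 36
Total = 362879.

362879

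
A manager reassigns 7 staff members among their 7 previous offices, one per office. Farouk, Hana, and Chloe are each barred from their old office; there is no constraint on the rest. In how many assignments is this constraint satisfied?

3216

Inclusion-exclusion on the 3 forbidden self-matches:
Σ_{j=0}^{3} (-1)^j C(3,j)(7-j)!
= C(3,0)·7! - C(3,1)·6! + C(3,2)·5! - C(3,3)·4!
= 5040 - 2160 + 360 - 24
= 3216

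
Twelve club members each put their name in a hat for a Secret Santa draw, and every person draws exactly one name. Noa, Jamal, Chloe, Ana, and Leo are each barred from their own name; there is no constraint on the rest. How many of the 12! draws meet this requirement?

Let A_j be the event that the j-th constrained one is fixed. By inclusion-exclusion over the 5 events:
Σ_{j=0}^{5} (-1)^j C(5,j)(12-j)!
= C(5,0)·12! - C(5,1)·11! + C(5,2)·10! - C(5,3)·9! + C(5,4)·8! - C(5,5)·7!
= 479001600 - 199584000 + 36288000 - 3628800 + 201600 - 5040
= 312273360

312273360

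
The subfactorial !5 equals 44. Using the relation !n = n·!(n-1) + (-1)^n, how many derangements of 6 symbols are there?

265

!6 = 6·44 + 1 = 265.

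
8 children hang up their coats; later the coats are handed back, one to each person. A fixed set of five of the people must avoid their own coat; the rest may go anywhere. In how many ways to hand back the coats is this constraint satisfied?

21234

Inclusion-exclusion on the 5 forbidden self-matches:
Σ_{j=0}^{5} (-1)^j C(5,j)(8-j)!
= C(5,0)·8! - C(5,1)·7! + C(5,2)·6! - C(5,3)·5! + C(5,4)·4! - C(5,5)·3!
= 40320 - 25200 + 7200 - 1200 + 120 - 6
= 21234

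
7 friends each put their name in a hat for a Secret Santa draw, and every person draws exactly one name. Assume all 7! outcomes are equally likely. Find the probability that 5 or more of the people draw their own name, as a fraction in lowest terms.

Favorable outcomes: Σ_{i≥5} C(7,i)·!(7-i) = 21·1 + 7·0 + 1·1 = 22.
Total outcomes: 7! = 5040.
Probability = 22/5040 = 11/2520.

11/2520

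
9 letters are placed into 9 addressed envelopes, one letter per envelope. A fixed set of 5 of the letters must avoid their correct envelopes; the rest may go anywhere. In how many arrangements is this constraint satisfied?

205056

Let A_j be the event that the j-th constrained one is fixed. By inclusion-exclusion over the 5 events:
Σ_{j=0}^{5} (-1)^j C(5,j)(9-j)!
= C(5,0)·9! - C(5,1)·8! + C(5,2)·7! - C(5,3)·6! + C(5,4)·5! - C(5,5)·4!
= 362880 - 201600 + 50400 - 7200 + 600 - 24
= 205056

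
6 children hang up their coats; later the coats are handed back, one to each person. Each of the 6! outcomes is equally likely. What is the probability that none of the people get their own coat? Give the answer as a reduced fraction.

Favorable outcomes: !6 = 265.
Total outcomes: 6! = 720.
Probability = 265/720 = 53/144.

53/144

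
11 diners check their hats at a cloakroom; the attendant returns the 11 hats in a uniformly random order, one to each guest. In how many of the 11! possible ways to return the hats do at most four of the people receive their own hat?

39770686

# with exactly i fixed is C(11,i)·!(11-i); sum over i=0..4:
  i=0: C(11,0)·!11 = 1·14684570 = 14684570
  i=1: C(11,1)·!10 = 11·1334961 = 14684571
  i=2: C(11,2)·!9 = 55·133496 = 7342280
  i=3: C(11,3)·!8 = 165·14833 = 2447445
  i=4: C(11,4)·!7 = 330·1854 = 611820
Total = 39770686.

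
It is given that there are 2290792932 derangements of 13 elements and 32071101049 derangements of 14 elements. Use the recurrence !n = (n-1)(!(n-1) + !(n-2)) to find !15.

481066515734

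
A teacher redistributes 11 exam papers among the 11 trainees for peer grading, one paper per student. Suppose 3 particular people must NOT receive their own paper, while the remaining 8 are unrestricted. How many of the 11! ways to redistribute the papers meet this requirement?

30078720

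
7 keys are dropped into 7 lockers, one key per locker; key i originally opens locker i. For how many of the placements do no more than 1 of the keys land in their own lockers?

3709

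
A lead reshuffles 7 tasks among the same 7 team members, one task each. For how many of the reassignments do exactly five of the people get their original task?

Pick the 5 fixed positions: C(7,5) = 21 ways.
The other 2 form a derangement: !2 = 1.
Total: 21 × 1 = 21.

21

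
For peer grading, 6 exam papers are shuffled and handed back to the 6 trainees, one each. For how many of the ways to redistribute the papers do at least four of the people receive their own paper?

Sum C(6,i)·!(6-i) for i = 4..6:
  i=4: C(6,4)·!2 = 15·1 = 15
  i=5: C(6,5)·!1 = 6·0 = 0
  i=6: C(6,6)·!0 = 1·1 = 1
Total = 16.

16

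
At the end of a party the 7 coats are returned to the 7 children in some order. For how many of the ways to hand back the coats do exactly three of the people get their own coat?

315

Choose which 3 of the 7 are fixed: C(7,3) = 35.
The remaining 4 must be deranged: !4 = 9.
Total: 35 × 9 = 315.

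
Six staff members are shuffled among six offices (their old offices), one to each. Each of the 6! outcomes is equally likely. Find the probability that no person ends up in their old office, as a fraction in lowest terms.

53/144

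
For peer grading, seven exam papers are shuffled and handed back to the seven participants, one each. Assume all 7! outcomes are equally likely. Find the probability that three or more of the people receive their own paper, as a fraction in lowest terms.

407/5040

Favorable outcomes: Σ_{i≥3} C(7,i)·!(7-i) = 35·9 + 35·2 + 21·1 + 7·0 + 1·1 = 407.
Total outcomes: 7! = 5040.
Probability = 407/5040 = 407/5040.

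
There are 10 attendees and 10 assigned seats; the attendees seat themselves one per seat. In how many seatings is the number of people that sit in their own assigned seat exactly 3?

Choose which 3 of the 10 are fixed: C(10,3) = 120.
The remaining 7 must be deranged: !7 = 1854.
Total: 120 × 1854 = 222480.

222480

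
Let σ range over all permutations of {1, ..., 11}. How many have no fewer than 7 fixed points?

3356

Sum C(11,i)·!(11-i) for i = 7..11:
  i=7: C(11,7)·!4 = 330·9 = 2970
  i=8: C(11,8)·!3 = 165·2 = 330
  i=9: C(11,9)·!2 = 55·1 = 55
  i=10: C(11,10)·!1 = 11·0 = 0
  i=11: C(11,11)·!0 = 1·1 = 1
Total = 3356.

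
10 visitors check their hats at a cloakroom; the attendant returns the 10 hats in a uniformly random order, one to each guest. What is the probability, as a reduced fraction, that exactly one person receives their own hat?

16687/45360

Favorable outcomes: C(10,1)·!9 = 10·133496 = 1334960.
Total outcomes: 10! = 3628800.
Probability = 1334960/3628800 = 16687/45360.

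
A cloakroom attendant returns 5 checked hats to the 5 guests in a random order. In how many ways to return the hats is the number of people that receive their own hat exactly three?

Choose which 3 of the 5 are fixed: C(5,3) = 10.
The other 2 form a derangement: !2 = 1.
Total: 10 × 1 = 10.

10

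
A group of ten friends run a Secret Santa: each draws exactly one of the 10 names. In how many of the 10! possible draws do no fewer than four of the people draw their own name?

68914

# with exactly i fixed is C(10,i)·!(10-i); sum over i=4..10:
  i=4: C(10,4)·!6 = 210·265 = 55650
  i=5: C(10,5)·!5 = 252·44 = 11088
  i=6: C(10,6)·!4 = 210·9 = 1890
  i=7: C(10,7)·!3 = 120·2 = 240
  i=8: C(10,8)·!2 = 45·1 = 45
  i=9: C(10,9)·!1 = 10·0 = 0
  i=10: C(10,10)·!0 = 1·1 = 1
Total = 68914.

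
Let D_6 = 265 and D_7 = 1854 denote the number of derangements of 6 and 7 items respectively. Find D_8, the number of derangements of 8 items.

14833

D_8 = (8-1)·(D_7 + D_6) = 7·(1854 + 265) = 7·2119 = 14833.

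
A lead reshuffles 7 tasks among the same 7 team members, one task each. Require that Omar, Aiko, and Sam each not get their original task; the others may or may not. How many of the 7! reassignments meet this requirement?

3216

Inclusion-exclusion on the 3 forbidden self-matches:
Σ_{j=0}^{3} (-1)^j C(3,j)(7-j)!
= C(3,0)·7! - C(3,1)·6! + C(3,2)·5! - C(3,3)·4!
= 5040 - 2160 + 360 - 24
= 3216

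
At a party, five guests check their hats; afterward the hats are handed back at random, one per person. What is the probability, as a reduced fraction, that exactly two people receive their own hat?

1/6

Favorable outcomes: C(5,2)·!3 = 10·2 = 20.
Total outcomes: 5! = 120.
Probability = 20/120 = 1/6.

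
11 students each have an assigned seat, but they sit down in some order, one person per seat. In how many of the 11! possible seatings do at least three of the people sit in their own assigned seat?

3205379

# with exactly i fixed is C(11,i)·!(11-i); sum over i=3..11:
  i=3: C(11,3)·!8 = 165·14833 = 2447445
  i=4: C(11,4)·!7 = 330·1854 = 611820
  i=5: C(11,5)·!6 = 462·265 = 122430
  i=6: C(11,6)·!5 = 462·44 = 20328
  i=7: C(11,7)·!4 = 330·9 = 2970
  i=8: C(11,8)·!3 = 165·2 = 330
  i=9: C(11,9)·!2 = 55·1 = 55
  i=10: C(11,10)·!1 = 11·0 = 0
  i=11: C(11,11)·!0 = 1·1 = 1
Total = 3205379.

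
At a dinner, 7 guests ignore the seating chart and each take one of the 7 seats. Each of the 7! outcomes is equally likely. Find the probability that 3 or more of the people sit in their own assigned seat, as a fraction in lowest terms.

Favorable outcomes: Σ_{i≥3} C(7,i)·!(7-i) = 35·9 + 35·2 + 21·1 + 7·0 + 1·1 = 407.
Total outcomes: 7! = 5040.
Probability = 407/5040 = 407/5040.

407/5040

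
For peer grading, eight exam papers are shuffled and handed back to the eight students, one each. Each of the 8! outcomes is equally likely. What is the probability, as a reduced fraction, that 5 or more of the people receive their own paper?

Favorable outcomes: Σ_{i≥5} C(8,i)·!(8-i) = 56·2 + 28·1 + 8·0 + 1·1 = 141.
Total outcomes: 8! = 40320.
Probability = 141/40320 = 47/13440.

47/13440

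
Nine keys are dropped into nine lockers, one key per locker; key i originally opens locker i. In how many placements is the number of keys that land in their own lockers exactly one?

Pick the single fixed position: C(9,1) = 9 ways.
The remaining 8 must be deranged: !8 = 14833.
Total: 9 × 14833 = 133497.

133497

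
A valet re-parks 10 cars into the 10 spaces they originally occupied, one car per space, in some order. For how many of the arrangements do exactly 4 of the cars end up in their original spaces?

55650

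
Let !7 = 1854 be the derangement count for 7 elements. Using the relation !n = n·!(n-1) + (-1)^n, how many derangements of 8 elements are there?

14833

!8 = 8·1854 + 1 = 14833.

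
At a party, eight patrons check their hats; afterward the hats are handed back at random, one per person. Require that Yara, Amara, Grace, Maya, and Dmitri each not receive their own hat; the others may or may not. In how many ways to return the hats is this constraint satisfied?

21234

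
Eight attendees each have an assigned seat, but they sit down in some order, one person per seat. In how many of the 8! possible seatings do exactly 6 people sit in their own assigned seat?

Pick the 6 fixed positions: C(8,6) = 28 ways.
The remaining 2 must be deranged: !2 = 1.
Total: 28 × 1 = 28.

28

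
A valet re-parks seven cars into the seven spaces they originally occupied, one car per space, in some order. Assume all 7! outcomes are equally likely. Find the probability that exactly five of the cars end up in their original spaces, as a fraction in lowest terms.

1/240

Favorable outcomes: C(7,5)·!2 = 21·1 = 21.
Total outcomes: 7! = 5040.
Probability = 21/5040 = 1/240.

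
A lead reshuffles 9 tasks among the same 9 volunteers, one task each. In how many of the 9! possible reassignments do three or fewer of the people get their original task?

# with exactly i fixed is C(9,i)·!(9-i); sum over i=0..3:
  i=0: C(9,0)·!9 = 1·133496 = 133496
  i=1: C(9,1)·!8 = 9·14833 = 133497
  i=2: C(9,2)·!7 = 36·1854 = 66744
  i=3: C(9,3)·!6 = 84·265 = 22260
Total = 355997.

355997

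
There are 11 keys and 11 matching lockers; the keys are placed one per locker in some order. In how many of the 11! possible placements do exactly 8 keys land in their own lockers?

330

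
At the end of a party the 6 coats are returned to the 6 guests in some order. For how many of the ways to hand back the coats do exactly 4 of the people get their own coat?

15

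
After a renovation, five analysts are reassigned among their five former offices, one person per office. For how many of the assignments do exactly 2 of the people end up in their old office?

Pick the 2 fixed positions: C(5,2) = 10 ways.
The remaining 3 must be deranged: !3 = 2.
Total: 10 × 2 = 20.

20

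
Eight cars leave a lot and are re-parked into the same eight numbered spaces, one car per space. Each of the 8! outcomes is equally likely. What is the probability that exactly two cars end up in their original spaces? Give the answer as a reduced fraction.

Favorable outcomes: C(8,2)·!6 = 28·265 = 7420.
Total outcomes: 8! = 40320.
Probability = 7420/40320 = 53/288.

53/288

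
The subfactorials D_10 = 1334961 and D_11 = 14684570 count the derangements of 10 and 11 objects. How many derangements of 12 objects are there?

176214841

D_12 = (12-1)·(D_11 + D_10) = 11·(14684570 + 1334961) = 11·16019531 = 176214841.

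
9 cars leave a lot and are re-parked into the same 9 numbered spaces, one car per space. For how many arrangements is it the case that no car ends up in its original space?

133496

By inclusion-exclusion, !9 = Σ (-1)^k · 9!/k! for k=0..9
= 9! - 9!/1! + 9!/2! - 9!/3! + 9!/4! - 9!/5! + 9!/6! - 9!/7! + 9!/8! - 9!/9!
= 362880 - 362880 + 181440 - 60480 + 15120 - 3024 + 504 - 72 + 9 - 1
= 133496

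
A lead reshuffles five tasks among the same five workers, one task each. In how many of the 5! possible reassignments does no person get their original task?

44

The number of derangements of 5 is !5 = Σ_{k=0}^{5} (-1)^k·5!/k!
= 5! - 5!/1! + 5!/2! - 5!/3! + 5!/4! - 5!/5!
= 120 - 120 + 60 - 20 + 5 - 1
= 44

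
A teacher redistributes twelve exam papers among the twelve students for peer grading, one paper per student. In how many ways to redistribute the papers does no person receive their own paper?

Use !n = n·!(n-1) + (-1)^n.
!12 = 12·14684570 + 1 = 176214841

176214841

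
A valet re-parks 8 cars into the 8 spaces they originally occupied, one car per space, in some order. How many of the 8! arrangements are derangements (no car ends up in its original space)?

14833

Recurrence: !8 = 7·(!7 + !6).
!8 = 7·(1854 + 265) = 7·2119 = 14833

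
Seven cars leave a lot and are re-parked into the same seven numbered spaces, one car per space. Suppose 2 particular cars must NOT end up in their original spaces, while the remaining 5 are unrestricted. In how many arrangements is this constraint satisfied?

3720

Inclusion-exclusion on the 2 forbidden self-matches:
Σ_{j=0}^{2} (-1)^j C(2,j)(7-j)!
= C(2,0)·7! - C(2,1)·6! + C(2,2)·5!
= 5040 - 1440 + 120
= 3720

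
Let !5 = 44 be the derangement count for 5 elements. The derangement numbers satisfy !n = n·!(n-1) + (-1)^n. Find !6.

265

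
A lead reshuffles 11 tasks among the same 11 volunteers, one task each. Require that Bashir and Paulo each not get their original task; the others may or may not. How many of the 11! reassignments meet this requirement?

Inclusion-exclusion on the 2 forbidden self-matches:
Σ_{j=0}^{2} (-1)^j C(2,j)(11-j)!
= C(2,0)·11! - C(2,1)·10! + C(2,2)·9!
= 39916800 - 7257600 + 362880
= 33022080

33022080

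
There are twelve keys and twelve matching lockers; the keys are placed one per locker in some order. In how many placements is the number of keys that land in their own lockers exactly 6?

244860

Choose which 6 of the 12 are fixed: C(12,6) = 924.
The other 6 form a derangement: !6 = 265.
Total: 924 × 265 = 244860.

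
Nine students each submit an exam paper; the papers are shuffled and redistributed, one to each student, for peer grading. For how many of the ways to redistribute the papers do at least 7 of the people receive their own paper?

37

Sum C(9,i)·!(9-i) for i = 7..9:
  i=7: C(9,7)·!2 = 36·1 = 36
  i=8: C(9,8)·!1 = 9·0 = 0
  i=9: C(9,9)·!0 = 1·1 = 1
Total = 37.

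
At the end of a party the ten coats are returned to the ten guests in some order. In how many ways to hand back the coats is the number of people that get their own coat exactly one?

1334960

Choose which one of the 10 is fixed: C(10,1) = 10.
The other 9 form a derangement: !9 = 133496.
Total: 10 × 133496 = 1334960.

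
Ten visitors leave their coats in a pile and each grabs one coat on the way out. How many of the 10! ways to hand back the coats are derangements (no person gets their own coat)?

1334961

Recurrence: !10 = 10·!9 + (-1)^10.
!10 = 10·133496 + 1 = 1334961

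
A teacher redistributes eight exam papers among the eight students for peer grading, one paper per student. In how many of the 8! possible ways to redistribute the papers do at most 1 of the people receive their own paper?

# with exactly i fixed is C(8,i)·!(8-i); sum over i=0..1:
  i=0: C(8,0)·!8 = 1·14833 = 14833
  i=1: C(8,1)·!7 = 8·1854 = 14832
Total = 29665.

29665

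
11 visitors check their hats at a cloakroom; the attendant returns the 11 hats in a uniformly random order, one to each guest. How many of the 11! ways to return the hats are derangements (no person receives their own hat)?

14684570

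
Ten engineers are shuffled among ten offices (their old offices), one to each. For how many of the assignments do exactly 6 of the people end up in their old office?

1890

Pick the 6 fixed positions: C(10,6) = 210 ways.
The other 4 form a derangement: !4 = 9.
Total: 210 × 9 = 1890.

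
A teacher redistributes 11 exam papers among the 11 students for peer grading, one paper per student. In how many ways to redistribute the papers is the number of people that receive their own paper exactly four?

611820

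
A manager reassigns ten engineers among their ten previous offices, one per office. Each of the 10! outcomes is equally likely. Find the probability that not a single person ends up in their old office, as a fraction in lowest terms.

16481/44800

Favorable outcomes: !10 = 1334961.
Total outcomes: 10! = 3628800.
Probability = 1334961/3628800 = 16481/44800.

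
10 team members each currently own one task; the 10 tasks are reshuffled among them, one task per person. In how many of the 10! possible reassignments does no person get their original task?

1334961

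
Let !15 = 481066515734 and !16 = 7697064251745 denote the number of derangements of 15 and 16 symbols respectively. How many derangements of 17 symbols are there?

130850092279664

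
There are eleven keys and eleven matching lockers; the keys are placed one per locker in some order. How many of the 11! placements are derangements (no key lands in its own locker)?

The subfactorial !11 = [11!/e] (nearest integer).
11! = 39916800, and 39916800/e ≈ 14684570.08, so !11 = 14684570.

14684570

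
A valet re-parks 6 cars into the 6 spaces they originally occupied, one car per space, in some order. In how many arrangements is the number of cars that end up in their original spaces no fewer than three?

56

Sum C(6,i)·!(6-i) for i = 3..6:
  i=3: C(6,3)·!3 = 20·2 = 40
  i=4: C(6,4)·!2 = 15·1 = 15
  i=5: C(6,5)·!1 = 6·0 = 0
  i=6: C(6,6)·!0 = 1·1 = 1
Total = 56.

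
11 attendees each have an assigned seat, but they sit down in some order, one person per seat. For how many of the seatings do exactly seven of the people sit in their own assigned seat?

Pick the 7 fixed positions: C(11,7) = 330 ways.
The other 4 form a derangement: !4 = 9.
Total: 330 × 9 = 2970.

2970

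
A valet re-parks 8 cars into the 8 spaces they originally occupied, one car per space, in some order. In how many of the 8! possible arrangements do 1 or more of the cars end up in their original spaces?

Sum C(8,i)·!(8-i) for i = 1..8:
  i=1: C(8,1)·!7 = 8·1854 = 14832
  i=2: C(8,2)·!6 = 28·265 = 7420
  i=3: C(8,3)·!5 = 56·44 = 2464
  i=4: C(8,4)·!4 = 70·9 = 630
  i=5: C(8,5)·!3 = 56·2 = 112
  i=6: C(8,6)·!2 = 28·1 = 28
  i=7: C(8,7)·!1 = 8·0 = 0
  i=8: C(8,8)·!0 = 1·1 = 1
Total = 25487.

25487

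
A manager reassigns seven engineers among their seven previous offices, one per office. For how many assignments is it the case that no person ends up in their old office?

1854

!7 is the nearest integer to 7!/e.
7! = 5040, and 5040/e ≈ 1854.11, so !7 = 1854.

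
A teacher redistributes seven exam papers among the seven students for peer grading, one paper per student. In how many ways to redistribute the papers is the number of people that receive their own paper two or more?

1331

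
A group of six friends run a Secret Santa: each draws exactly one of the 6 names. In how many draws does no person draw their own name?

The subfactorial !6 = [6!/e] (nearest integer).
6! = 720, and 720/e ≈ 264.87, so !6 = 265.

265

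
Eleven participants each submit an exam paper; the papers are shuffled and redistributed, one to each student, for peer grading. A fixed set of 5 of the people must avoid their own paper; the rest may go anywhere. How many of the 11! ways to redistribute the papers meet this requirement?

25022880

Inclusion-exclusion on the 5 forbidden self-matches:
Σ_{j=0}^{5} (-1)^j C(5,j)(11-j)!
= C(5,0)·11! - C(5,1)·10! + C(5,2)·9! - C(5,3)·8! + C(5,4)·7! - C(5,5)·6!
= 39916800 - 18144000 + 3628800 - 403200 + 25200 - 720
= 25022880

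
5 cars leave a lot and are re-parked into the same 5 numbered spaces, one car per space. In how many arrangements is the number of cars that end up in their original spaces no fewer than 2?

Sum C(5,i)·!(5-i) for i = 2..5:
  i=2: C(5,2)·!3 = 10·2 = 20
  i=3: C(5,3)·!2 = 10·1 = 10
  i=4: C(5,4)·!1 = 5·0 = 0
  i=5: C(5,5)·!0 = 1·1 = 1
Total = 31.

31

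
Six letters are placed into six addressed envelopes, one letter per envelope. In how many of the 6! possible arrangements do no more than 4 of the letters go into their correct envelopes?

# with exactly i fixed is C(6,i)·!(6-i); sum over i=0..4:
  i=0: C(6,0)·!6 = 1·265 = 265
  i=1: C(6,1)·!5 = 6·44 = 264
  i=2: C(6,2)·!4 = 15·9 = 135
  i=3: C(6,3)·!3 = 20·2 = 40
  i=4: C(6,4)·!2 = 15·1 = 15
Total = 719.

719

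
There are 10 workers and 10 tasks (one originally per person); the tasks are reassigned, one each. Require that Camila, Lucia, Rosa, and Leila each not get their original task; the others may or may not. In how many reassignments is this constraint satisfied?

2399760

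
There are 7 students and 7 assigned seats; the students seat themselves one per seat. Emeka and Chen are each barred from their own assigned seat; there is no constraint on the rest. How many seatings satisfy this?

Inclusion-exclusion on the 2 forbidden self-matches:
Σ_{j=0}^{2} (-1)^j C(2,j)(7-j)!
= C(2,0)·7! - C(2,1)·6! + C(2,2)·5!
= 5040 - 1440 + 120
= 3720

3720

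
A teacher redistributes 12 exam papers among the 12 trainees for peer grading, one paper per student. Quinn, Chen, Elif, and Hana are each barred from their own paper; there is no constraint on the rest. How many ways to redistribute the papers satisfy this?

339696000

Inclusion-exclusion on the 4 forbidden self-matches:
Σ_{j=0}^{4} (-1)^j C(4,j)(12-j)!
= C(4,0)·12! - C(4,1)·11! + C(4,2)·10! - C(4,3)·9! + C(4,4)·8!
= 479001600 - 159667200 + 21772800 - 1451520 + 40320
= 339696000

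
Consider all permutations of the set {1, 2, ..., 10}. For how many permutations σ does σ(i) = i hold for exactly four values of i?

55650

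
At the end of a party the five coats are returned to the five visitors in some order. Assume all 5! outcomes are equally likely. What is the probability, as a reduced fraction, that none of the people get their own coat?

11/30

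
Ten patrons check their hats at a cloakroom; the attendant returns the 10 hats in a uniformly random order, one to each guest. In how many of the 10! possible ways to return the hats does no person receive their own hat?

Recurrence: !10 = 10·!9 + (-1)^10.
!10 = 10·133496 + 1 = 1334961

1334961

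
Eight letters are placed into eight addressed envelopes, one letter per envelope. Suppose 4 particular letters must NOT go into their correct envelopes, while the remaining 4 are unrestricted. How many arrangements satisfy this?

24024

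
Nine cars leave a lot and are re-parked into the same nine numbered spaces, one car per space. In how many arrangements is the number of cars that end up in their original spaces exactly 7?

36

Choose which 7 of the 9 are fixed: C(9,7) = 36.
The remaining 2 must be deranged: !2 = 1.
Total: 36 × 1 = 36.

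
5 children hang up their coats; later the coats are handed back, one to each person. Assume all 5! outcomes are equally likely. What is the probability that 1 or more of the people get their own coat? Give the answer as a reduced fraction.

Favorable outcomes: Σ_{i≥1} C(5,i)·!(5-i) = 5·9 + 10·2 + 10·1 + 5·0 + 1·1 = 76.
Total outcomes: 5! = 120.
Probability = 76/120 = 19/30.

19/30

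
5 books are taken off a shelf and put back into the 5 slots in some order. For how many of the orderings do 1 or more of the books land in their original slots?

76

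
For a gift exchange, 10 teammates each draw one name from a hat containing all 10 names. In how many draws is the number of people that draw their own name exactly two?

667485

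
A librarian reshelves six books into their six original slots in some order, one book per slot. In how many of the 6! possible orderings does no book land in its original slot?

By inclusion-exclusion, !6 = Σ (-1)^k · 6!/k! for k=0..6
= 6! - 6!/1! + 6!/2! - 6!/3! + 6!/4! - 6!/5! + 6!/6!
= 720 - 720 + 360 - 120 + 30 - 6 + 1
= 265

265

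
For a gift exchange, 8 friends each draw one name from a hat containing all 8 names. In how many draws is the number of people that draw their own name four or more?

771

Sum C(8,i)·!(8-i) for i = 4..8:
  i=4: C(8,4)·!4 = 70·9 = 630
  i=5: C(8,5)·!3 = 56·2 = 112
  i=6: C(8,6)·!2 = 28·1 = 28
  i=7: C(8,7)·!1 = 8·0 = 0
  i=8: C(8,8)·!0 = 1·1 = 1
Total = 771.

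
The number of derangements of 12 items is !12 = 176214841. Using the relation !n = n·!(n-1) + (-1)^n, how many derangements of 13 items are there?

2290792932

!13 = 13·176214841 - 1 = 2290792932.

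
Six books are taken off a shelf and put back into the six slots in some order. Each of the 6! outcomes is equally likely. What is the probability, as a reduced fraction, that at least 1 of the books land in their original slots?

91/144

Favorable outcomes: Σ_{i≥1} C(6,i)·!(6-i) = 6·44 + 15·9 + 20·2 + 15·1 + 6·0 + 1·1 = 455.
Total outcomes: 6! = 720.
Probability = 455/720 = 91/144.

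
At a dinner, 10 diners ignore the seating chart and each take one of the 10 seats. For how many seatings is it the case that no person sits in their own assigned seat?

1334961

Recurrence: !10 = 9·(!9 + !8).
!10 = 9·(133496 + 14833) = 9·148329 = 1334961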